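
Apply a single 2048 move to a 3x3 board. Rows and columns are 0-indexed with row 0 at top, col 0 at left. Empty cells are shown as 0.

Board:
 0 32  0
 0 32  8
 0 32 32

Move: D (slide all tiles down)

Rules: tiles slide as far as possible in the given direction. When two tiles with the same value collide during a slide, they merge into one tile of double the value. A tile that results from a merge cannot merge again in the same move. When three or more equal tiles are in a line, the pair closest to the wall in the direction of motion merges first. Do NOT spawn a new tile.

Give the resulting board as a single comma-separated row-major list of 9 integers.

Answer: 0, 0, 0, 0, 32, 8, 0, 64, 32

Derivation:
Slide down:
col 0: [0, 0, 0] -> [0, 0, 0]
col 1: [32, 32, 32] -> [0, 32, 64]
col 2: [0, 8, 32] -> [0, 8, 32]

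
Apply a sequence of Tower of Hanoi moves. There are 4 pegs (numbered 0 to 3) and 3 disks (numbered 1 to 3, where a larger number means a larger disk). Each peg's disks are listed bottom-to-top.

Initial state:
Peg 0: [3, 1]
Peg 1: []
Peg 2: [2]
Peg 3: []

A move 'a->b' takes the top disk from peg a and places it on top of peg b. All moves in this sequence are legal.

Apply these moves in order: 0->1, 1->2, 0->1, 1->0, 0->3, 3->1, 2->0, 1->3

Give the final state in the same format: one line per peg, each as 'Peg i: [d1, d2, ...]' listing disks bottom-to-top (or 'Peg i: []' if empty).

After move 1 (0->1):
Peg 0: [3]
Peg 1: [1]
Peg 2: [2]
Peg 3: []

After move 2 (1->2):
Peg 0: [3]
Peg 1: []
Peg 2: [2, 1]
Peg 3: []

After move 3 (0->1):
Peg 0: []
Peg 1: [3]
Peg 2: [2, 1]
Peg 3: []

After move 4 (1->0):
Peg 0: [3]
Peg 1: []
Peg 2: [2, 1]
Peg 3: []

After move 5 (0->3):
Peg 0: []
Peg 1: []
Peg 2: [2, 1]
Peg 3: [3]

After move 6 (3->1):
Peg 0: []
Peg 1: [3]
Peg 2: [2, 1]
Peg 3: []

After move 7 (2->0):
Peg 0: [1]
Peg 1: [3]
Peg 2: [2]
Peg 3: []

After move 8 (1->3):
Peg 0: [1]
Peg 1: []
Peg 2: [2]
Peg 3: [3]

Answer: Peg 0: [1]
Peg 1: []
Peg 2: [2]
Peg 3: [3]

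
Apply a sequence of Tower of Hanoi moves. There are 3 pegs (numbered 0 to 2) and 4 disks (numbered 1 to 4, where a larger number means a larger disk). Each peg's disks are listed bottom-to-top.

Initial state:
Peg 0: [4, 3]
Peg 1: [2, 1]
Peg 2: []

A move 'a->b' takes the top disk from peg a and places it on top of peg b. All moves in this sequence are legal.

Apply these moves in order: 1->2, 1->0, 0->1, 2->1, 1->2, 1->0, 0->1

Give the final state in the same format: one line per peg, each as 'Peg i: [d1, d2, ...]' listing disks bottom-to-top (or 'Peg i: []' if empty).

Answer: Peg 0: [4, 3]
Peg 1: [2]
Peg 2: [1]

Derivation:
After move 1 (1->2):
Peg 0: [4, 3]
Peg 1: [2]
Peg 2: [1]

After move 2 (1->0):
Peg 0: [4, 3, 2]
Peg 1: []
Peg 2: [1]

After move 3 (0->1):
Peg 0: [4, 3]
Peg 1: [2]
Peg 2: [1]

After move 4 (2->1):
Peg 0: [4, 3]
Peg 1: [2, 1]
Peg 2: []

After move 5 (1->2):
Peg 0: [4, 3]
Peg 1: [2]
Peg 2: [1]

After move 6 (1->0):
Peg 0: [4, 3, 2]
Peg 1: []
Peg 2: [1]

After move 7 (0->1):
Peg 0: [4, 3]
Peg 1: [2]
Peg 2: [1]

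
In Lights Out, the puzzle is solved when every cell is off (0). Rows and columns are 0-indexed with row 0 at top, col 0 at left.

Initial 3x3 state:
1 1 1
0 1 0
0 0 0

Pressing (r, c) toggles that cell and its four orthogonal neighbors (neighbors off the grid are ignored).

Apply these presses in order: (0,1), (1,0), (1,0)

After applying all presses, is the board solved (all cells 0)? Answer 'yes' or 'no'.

Answer: yes

Derivation:
After press 1 at (0,1):
0 0 0
0 0 0
0 0 0

After press 2 at (1,0):
1 0 0
1 1 0
1 0 0

After press 3 at (1,0):
0 0 0
0 0 0
0 0 0

Lights still on: 0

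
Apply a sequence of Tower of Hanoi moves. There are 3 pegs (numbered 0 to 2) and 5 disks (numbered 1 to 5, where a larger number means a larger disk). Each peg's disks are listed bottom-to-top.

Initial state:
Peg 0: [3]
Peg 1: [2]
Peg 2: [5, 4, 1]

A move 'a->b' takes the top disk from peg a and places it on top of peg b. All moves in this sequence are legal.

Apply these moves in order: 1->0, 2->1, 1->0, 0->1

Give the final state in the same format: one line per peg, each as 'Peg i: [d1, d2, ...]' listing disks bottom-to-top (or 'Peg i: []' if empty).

Answer: Peg 0: [3, 2]
Peg 1: [1]
Peg 2: [5, 4]

Derivation:
After move 1 (1->0):
Peg 0: [3, 2]
Peg 1: []
Peg 2: [5, 4, 1]

After move 2 (2->1):
Peg 0: [3, 2]
Peg 1: [1]
Peg 2: [5, 4]

After move 3 (1->0):
Peg 0: [3, 2, 1]
Peg 1: []
Peg 2: [5, 4]

After move 4 (0->1):
Peg 0: [3, 2]
Peg 1: [1]
Peg 2: [5, 4]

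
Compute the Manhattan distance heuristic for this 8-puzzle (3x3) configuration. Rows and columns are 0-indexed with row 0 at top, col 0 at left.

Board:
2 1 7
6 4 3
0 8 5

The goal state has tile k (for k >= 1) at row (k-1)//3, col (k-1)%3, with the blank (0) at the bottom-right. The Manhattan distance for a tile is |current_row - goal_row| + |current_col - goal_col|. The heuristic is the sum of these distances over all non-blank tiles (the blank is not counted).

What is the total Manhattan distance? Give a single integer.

Answer: 12

Derivation:
Tile 2: at (0,0), goal (0,1), distance |0-0|+|0-1| = 1
Tile 1: at (0,1), goal (0,0), distance |0-0|+|1-0| = 1
Tile 7: at (0,2), goal (2,0), distance |0-2|+|2-0| = 4
Tile 6: at (1,0), goal (1,2), distance |1-1|+|0-2| = 2
Tile 4: at (1,1), goal (1,0), distance |1-1|+|1-0| = 1
Tile 3: at (1,2), goal (0,2), distance |1-0|+|2-2| = 1
Tile 8: at (2,1), goal (2,1), distance |2-2|+|1-1| = 0
Tile 5: at (2,2), goal (1,1), distance |2-1|+|2-1| = 2
Sum: 1 + 1 + 4 + 2 + 1 + 1 + 0 + 2 = 12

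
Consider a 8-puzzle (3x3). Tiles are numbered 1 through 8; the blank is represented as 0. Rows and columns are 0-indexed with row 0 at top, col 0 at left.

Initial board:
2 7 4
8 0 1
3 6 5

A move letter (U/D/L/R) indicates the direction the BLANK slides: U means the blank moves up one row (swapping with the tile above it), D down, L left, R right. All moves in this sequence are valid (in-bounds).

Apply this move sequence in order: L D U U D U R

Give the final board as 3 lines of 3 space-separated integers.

After move 1 (L):
2 7 4
0 8 1
3 6 5

After move 2 (D):
2 7 4
3 8 1
0 6 5

After move 3 (U):
2 7 4
0 8 1
3 6 5

After move 4 (U):
0 7 4
2 8 1
3 6 5

After move 5 (D):
2 7 4
0 8 1
3 6 5

After move 6 (U):
0 7 4
2 8 1
3 6 5

After move 7 (R):
7 0 4
2 8 1
3 6 5

Answer: 7 0 4
2 8 1
3 6 5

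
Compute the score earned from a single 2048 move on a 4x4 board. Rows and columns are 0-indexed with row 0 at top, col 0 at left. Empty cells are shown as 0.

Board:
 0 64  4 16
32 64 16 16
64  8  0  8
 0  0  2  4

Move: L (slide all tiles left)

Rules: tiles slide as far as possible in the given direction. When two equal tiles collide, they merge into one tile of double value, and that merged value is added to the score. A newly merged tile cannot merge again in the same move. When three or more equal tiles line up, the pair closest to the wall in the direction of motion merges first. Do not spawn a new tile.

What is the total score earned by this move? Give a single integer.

Answer: 48

Derivation:
Slide left:
row 0: [0, 64, 4, 16] -> [64, 4, 16, 0]  score +0 (running 0)
row 1: [32, 64, 16, 16] -> [32, 64, 32, 0]  score +32 (running 32)
row 2: [64, 8, 0, 8] -> [64, 16, 0, 0]  score +16 (running 48)
row 3: [0, 0, 2, 4] -> [2, 4, 0, 0]  score +0 (running 48)
Board after move:
64  4 16  0
32 64 32  0
64 16  0  0
 2  4  0  0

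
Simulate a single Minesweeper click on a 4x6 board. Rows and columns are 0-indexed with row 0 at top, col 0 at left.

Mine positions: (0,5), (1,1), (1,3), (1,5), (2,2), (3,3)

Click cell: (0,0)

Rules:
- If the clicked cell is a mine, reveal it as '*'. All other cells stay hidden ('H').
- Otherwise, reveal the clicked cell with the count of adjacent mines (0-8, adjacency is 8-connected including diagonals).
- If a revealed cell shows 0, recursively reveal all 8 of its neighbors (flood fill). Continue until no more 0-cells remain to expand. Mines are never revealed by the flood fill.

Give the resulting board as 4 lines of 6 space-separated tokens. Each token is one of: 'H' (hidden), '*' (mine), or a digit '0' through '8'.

1 H H H H H
H H H H H H
H H H H H H
H H H H H H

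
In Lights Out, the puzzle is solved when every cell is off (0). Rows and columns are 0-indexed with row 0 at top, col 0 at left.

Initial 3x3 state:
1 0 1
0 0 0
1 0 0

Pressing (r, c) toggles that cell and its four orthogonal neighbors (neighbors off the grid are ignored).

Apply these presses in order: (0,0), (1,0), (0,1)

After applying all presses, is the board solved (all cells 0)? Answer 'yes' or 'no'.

Answer: yes

Derivation:
After press 1 at (0,0):
0 1 1
1 0 0
1 0 0

After press 2 at (1,0):
1 1 1
0 1 0
0 0 0

After press 3 at (0,1):
0 0 0
0 0 0
0 0 0

Lights still on: 0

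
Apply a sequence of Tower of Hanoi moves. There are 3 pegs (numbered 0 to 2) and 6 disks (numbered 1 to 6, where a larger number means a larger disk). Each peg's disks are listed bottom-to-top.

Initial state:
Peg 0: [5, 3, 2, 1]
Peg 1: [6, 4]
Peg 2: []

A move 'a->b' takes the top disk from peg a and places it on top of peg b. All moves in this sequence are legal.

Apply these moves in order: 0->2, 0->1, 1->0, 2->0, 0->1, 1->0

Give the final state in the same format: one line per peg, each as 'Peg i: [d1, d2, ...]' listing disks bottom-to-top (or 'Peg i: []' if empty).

Answer: Peg 0: [5, 3, 2, 1]
Peg 1: [6, 4]
Peg 2: []

Derivation:
After move 1 (0->2):
Peg 0: [5, 3, 2]
Peg 1: [6, 4]
Peg 2: [1]

After move 2 (0->1):
Peg 0: [5, 3]
Peg 1: [6, 4, 2]
Peg 2: [1]

After move 3 (1->0):
Peg 0: [5, 3, 2]
Peg 1: [6, 4]
Peg 2: [1]

After move 4 (2->0):
Peg 0: [5, 3, 2, 1]
Peg 1: [6, 4]
Peg 2: []

After move 5 (0->1):
Peg 0: [5, 3, 2]
Peg 1: [6, 4, 1]
Peg 2: []

After move 6 (1->0):
Peg 0: [5, 3, 2, 1]
Peg 1: [6, 4]
Peg 2: []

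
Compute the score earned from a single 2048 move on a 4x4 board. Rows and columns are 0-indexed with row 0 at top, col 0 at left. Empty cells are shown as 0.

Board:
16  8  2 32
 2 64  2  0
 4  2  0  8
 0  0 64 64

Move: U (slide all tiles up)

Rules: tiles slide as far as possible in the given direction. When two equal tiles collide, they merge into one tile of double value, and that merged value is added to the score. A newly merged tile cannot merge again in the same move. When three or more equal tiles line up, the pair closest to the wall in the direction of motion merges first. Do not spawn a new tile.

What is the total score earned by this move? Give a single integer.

Answer: 4

Derivation:
Slide up:
col 0: [16, 2, 4, 0] -> [16, 2, 4, 0]  score +0 (running 0)
col 1: [8, 64, 2, 0] -> [8, 64, 2, 0]  score +0 (running 0)
col 2: [2, 2, 0, 64] -> [4, 64, 0, 0]  score +4 (running 4)
col 3: [32, 0, 8, 64] -> [32, 8, 64, 0]  score +0 (running 4)
Board after move:
16  8  4 32
 2 64 64  8
 4  2  0 64
 0  0  0  0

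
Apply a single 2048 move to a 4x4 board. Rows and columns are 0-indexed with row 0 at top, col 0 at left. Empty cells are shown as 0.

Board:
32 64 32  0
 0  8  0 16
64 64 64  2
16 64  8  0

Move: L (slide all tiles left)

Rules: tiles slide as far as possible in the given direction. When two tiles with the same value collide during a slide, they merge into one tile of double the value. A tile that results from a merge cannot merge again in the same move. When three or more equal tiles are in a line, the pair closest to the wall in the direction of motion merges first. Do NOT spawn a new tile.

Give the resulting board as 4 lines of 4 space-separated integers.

Slide left:
row 0: [32, 64, 32, 0] -> [32, 64, 32, 0]
row 1: [0, 8, 0, 16] -> [8, 16, 0, 0]
row 2: [64, 64, 64, 2] -> [128, 64, 2, 0]
row 3: [16, 64, 8, 0] -> [16, 64, 8, 0]

Answer:  32  64  32   0
  8  16   0   0
128  64   2   0
 16  64   8   0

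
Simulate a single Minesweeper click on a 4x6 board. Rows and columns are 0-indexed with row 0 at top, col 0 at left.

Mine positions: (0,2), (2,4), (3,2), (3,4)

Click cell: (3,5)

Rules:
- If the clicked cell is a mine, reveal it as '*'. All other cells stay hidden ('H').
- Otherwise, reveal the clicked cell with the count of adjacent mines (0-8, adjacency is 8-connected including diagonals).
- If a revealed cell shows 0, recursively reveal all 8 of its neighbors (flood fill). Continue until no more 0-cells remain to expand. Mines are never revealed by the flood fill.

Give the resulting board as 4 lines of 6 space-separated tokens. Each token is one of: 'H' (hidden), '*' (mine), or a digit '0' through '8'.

H H H H H H
H H H H H H
H H H H H H
H H H H H 2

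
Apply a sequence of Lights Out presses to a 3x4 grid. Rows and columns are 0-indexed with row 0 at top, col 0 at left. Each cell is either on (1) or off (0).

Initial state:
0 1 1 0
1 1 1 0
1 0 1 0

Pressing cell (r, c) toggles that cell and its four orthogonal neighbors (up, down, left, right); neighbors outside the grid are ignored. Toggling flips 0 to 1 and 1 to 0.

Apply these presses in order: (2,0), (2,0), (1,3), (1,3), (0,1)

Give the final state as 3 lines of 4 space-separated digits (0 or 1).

After press 1 at (2,0):
0 1 1 0
0 1 1 0
0 1 1 0

After press 2 at (2,0):
0 1 1 0
1 1 1 0
1 0 1 0

After press 3 at (1,3):
0 1 1 1
1 1 0 1
1 0 1 1

After press 4 at (1,3):
0 1 1 0
1 1 1 0
1 0 1 0

After press 5 at (0,1):
1 0 0 0
1 0 1 0
1 0 1 0

Answer: 1 0 0 0
1 0 1 0
1 0 1 0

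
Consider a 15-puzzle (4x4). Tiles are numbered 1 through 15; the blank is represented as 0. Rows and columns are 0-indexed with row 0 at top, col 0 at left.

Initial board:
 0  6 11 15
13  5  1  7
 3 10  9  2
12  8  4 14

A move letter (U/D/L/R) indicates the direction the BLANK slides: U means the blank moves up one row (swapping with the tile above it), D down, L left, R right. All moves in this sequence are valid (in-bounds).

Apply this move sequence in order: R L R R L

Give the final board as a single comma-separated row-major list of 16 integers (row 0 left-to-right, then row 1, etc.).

Answer: 6, 0, 11, 15, 13, 5, 1, 7, 3, 10, 9, 2, 12, 8, 4, 14

Derivation:
After move 1 (R):
 6  0 11 15
13  5  1  7
 3 10  9  2
12  8  4 14

After move 2 (L):
 0  6 11 15
13  5  1  7
 3 10  9  2
12  8  4 14

After move 3 (R):
 6  0 11 15
13  5  1  7
 3 10  9  2
12  8  4 14

After move 4 (R):
 6 11  0 15
13  5  1  7
 3 10  9  2
12  8  4 14

After move 5 (L):
 6  0 11 15
13  5  1  7
 3 10  9  2
12  8  4 14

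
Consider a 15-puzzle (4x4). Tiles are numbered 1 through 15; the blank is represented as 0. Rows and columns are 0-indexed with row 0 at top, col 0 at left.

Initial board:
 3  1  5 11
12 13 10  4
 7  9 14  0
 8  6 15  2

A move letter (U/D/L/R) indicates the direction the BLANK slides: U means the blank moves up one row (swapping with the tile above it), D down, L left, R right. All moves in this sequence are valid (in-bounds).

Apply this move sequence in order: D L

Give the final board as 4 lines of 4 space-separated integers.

Answer:  3  1  5 11
12 13 10  4
 7  9 14  2
 8  6  0 15

Derivation:
After move 1 (D):
 3  1  5 11
12 13 10  4
 7  9 14  2
 8  6 15  0

After move 2 (L):
 3  1  5 11
12 13 10  4
 7  9 14  2
 8  6  0 15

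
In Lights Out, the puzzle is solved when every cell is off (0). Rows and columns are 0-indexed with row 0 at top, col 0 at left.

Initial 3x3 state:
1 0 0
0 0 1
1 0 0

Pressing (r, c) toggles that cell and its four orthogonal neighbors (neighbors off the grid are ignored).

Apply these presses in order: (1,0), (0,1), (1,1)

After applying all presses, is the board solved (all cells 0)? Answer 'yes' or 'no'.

After press 1 at (1,0):
0 0 0
1 1 1
0 0 0

After press 2 at (0,1):
1 1 1
1 0 1
0 0 0

After press 3 at (1,1):
1 0 1
0 1 0
0 1 0

Lights still on: 4

Answer: no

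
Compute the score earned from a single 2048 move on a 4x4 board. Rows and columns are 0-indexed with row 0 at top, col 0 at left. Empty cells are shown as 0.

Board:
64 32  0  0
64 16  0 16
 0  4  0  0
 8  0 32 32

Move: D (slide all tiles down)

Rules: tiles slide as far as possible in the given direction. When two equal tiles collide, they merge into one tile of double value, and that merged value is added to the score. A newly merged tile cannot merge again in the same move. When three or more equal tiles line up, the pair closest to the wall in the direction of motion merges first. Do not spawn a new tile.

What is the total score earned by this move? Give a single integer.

Answer: 128

Derivation:
Slide down:
col 0: [64, 64, 0, 8] -> [0, 0, 128, 8]  score +128 (running 128)
col 1: [32, 16, 4, 0] -> [0, 32, 16, 4]  score +0 (running 128)
col 2: [0, 0, 0, 32] -> [0, 0, 0, 32]  score +0 (running 128)
col 3: [0, 16, 0, 32] -> [0, 0, 16, 32]  score +0 (running 128)
Board after move:
  0   0   0   0
  0  32   0   0
128  16   0  16
  8   4  32  32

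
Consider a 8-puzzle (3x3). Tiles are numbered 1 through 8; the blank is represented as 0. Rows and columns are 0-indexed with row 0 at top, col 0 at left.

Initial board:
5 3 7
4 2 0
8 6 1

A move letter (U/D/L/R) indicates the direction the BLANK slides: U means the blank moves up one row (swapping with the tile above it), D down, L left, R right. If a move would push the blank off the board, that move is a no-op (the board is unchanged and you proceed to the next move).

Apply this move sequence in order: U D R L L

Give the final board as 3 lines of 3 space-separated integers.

Answer: 5 3 7
0 4 2
8 6 1

Derivation:
After move 1 (U):
5 3 0
4 2 7
8 6 1

After move 2 (D):
5 3 7
4 2 0
8 6 1

After move 3 (R):
5 3 7
4 2 0
8 6 1

After move 4 (L):
5 3 7
4 0 2
8 6 1

After move 5 (L):
5 3 7
0 4 2
8 6 1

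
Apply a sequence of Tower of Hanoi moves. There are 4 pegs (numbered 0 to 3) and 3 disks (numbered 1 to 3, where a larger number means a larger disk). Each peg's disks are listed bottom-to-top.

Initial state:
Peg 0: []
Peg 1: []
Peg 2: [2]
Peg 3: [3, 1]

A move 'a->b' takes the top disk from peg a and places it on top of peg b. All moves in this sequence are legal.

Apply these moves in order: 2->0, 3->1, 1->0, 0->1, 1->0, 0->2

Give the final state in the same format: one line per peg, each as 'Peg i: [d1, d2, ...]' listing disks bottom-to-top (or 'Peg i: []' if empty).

After move 1 (2->0):
Peg 0: [2]
Peg 1: []
Peg 2: []
Peg 3: [3, 1]

After move 2 (3->1):
Peg 0: [2]
Peg 1: [1]
Peg 2: []
Peg 3: [3]

After move 3 (1->0):
Peg 0: [2, 1]
Peg 1: []
Peg 2: []
Peg 3: [3]

After move 4 (0->1):
Peg 0: [2]
Peg 1: [1]
Peg 2: []
Peg 3: [3]

After move 5 (1->0):
Peg 0: [2, 1]
Peg 1: []
Peg 2: []
Peg 3: [3]

After move 6 (0->2):
Peg 0: [2]
Peg 1: []
Peg 2: [1]
Peg 3: [3]

Answer: Peg 0: [2]
Peg 1: []
Peg 2: [1]
Peg 3: [3]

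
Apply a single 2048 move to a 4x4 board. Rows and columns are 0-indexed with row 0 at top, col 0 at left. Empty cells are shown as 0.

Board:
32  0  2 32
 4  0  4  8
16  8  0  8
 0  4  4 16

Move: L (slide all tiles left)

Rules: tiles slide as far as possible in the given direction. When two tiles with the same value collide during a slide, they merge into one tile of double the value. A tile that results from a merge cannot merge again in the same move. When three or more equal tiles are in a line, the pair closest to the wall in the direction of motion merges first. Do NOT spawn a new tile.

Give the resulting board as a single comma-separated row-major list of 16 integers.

Answer: 32, 2, 32, 0, 8, 8, 0, 0, 16, 16, 0, 0, 8, 16, 0, 0

Derivation:
Slide left:
row 0: [32, 0, 2, 32] -> [32, 2, 32, 0]
row 1: [4, 0, 4, 8] -> [8, 8, 0, 0]
row 2: [16, 8, 0, 8] -> [16, 16, 0, 0]
row 3: [0, 4, 4, 16] -> [8, 16, 0, 0]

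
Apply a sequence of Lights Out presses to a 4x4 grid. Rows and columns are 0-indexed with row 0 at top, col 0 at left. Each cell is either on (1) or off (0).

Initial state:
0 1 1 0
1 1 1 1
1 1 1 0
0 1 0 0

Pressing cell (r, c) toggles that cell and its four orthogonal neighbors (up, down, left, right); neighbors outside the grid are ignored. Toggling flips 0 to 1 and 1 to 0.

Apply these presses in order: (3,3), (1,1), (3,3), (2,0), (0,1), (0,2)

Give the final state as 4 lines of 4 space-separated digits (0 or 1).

After press 1 at (3,3):
0 1 1 0
1 1 1 1
1 1 1 1
0 1 1 1

After press 2 at (1,1):
0 0 1 0
0 0 0 1
1 0 1 1
0 1 1 1

After press 3 at (3,3):
0 0 1 0
0 0 0 1
1 0 1 0
0 1 0 0

After press 4 at (2,0):
0 0 1 0
1 0 0 1
0 1 1 0
1 1 0 0

After press 5 at (0,1):
1 1 0 0
1 1 0 1
0 1 1 0
1 1 0 0

After press 6 at (0,2):
1 0 1 1
1 1 1 1
0 1 1 0
1 1 0 0

Answer: 1 0 1 1
1 1 1 1
0 1 1 0
1 1 0 0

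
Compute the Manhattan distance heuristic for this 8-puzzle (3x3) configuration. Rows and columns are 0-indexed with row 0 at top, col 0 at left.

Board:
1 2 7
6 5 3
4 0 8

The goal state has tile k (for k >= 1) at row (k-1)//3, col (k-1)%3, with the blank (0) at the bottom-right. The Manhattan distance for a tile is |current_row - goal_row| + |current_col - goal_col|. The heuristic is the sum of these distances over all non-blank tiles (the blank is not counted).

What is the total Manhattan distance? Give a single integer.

Tile 1: at (0,0), goal (0,0), distance |0-0|+|0-0| = 0
Tile 2: at (0,1), goal (0,1), distance |0-0|+|1-1| = 0
Tile 7: at (0,2), goal (2,0), distance |0-2|+|2-0| = 4
Tile 6: at (1,0), goal (1,2), distance |1-1|+|0-2| = 2
Tile 5: at (1,1), goal (1,1), distance |1-1|+|1-1| = 0
Tile 3: at (1,2), goal (0,2), distance |1-0|+|2-2| = 1
Tile 4: at (2,0), goal (1,0), distance |2-1|+|0-0| = 1
Tile 8: at (2,2), goal (2,1), distance |2-2|+|2-1| = 1
Sum: 0 + 0 + 4 + 2 + 0 + 1 + 1 + 1 = 9

Answer: 9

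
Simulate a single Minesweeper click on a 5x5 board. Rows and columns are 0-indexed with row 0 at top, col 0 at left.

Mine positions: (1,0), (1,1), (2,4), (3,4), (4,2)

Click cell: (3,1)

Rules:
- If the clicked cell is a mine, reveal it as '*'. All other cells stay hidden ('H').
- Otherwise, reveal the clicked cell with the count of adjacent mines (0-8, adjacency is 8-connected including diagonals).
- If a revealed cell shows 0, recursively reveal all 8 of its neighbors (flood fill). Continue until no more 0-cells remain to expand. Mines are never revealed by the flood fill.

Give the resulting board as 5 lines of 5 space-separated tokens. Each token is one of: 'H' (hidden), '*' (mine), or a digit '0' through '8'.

H H H H H
H H H H H
H H H H H
H 1 H H H
H H H H H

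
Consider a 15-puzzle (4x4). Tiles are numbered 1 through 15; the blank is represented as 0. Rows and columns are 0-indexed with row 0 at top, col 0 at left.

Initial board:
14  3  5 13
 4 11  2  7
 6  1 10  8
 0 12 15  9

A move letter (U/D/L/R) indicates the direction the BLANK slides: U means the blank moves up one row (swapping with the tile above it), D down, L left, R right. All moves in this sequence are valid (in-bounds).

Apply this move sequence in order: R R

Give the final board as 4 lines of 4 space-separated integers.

Answer: 14  3  5 13
 4 11  2  7
 6  1 10  8
12 15  0  9

Derivation:
After move 1 (R):
14  3  5 13
 4 11  2  7
 6  1 10  8
12  0 15  9

After move 2 (R):
14  3  5 13
 4 11  2  7
 6  1 10  8
12 15  0  9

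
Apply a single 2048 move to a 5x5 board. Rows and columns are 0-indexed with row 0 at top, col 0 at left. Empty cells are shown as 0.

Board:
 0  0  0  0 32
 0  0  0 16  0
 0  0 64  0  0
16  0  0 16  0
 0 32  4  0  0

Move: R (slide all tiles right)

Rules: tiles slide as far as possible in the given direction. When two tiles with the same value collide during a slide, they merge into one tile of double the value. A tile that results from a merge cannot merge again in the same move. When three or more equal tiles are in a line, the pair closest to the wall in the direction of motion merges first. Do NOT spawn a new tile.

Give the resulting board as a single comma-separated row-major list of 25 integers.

Answer: 0, 0, 0, 0, 32, 0, 0, 0, 0, 16, 0, 0, 0, 0, 64, 0, 0, 0, 0, 32, 0, 0, 0, 32, 4

Derivation:
Slide right:
row 0: [0, 0, 0, 0, 32] -> [0, 0, 0, 0, 32]
row 1: [0, 0, 0, 16, 0] -> [0, 0, 0, 0, 16]
row 2: [0, 0, 64, 0, 0] -> [0, 0, 0, 0, 64]
row 3: [16, 0, 0, 16, 0] -> [0, 0, 0, 0, 32]
row 4: [0, 32, 4, 0, 0] -> [0, 0, 0, 32, 4]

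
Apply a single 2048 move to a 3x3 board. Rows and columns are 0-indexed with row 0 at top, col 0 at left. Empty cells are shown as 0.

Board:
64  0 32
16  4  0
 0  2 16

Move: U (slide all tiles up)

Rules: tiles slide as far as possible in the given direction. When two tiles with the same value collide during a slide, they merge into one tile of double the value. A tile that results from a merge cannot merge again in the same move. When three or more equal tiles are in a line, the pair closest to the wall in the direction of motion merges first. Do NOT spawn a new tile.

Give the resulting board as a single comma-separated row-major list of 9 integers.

Answer: 64, 4, 32, 16, 2, 16, 0, 0, 0

Derivation:
Slide up:
col 0: [64, 16, 0] -> [64, 16, 0]
col 1: [0, 4, 2] -> [4, 2, 0]
col 2: [32, 0, 16] -> [32, 16, 0]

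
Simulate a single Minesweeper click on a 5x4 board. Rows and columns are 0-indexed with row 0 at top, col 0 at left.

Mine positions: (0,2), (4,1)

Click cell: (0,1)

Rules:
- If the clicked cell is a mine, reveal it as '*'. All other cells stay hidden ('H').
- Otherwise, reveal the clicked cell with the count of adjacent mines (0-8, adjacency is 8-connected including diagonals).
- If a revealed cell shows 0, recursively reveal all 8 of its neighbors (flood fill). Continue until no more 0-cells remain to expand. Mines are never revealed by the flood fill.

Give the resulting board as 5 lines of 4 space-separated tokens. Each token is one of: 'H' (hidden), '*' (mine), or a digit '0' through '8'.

H 1 H H
H H H H
H H H H
H H H H
H H H H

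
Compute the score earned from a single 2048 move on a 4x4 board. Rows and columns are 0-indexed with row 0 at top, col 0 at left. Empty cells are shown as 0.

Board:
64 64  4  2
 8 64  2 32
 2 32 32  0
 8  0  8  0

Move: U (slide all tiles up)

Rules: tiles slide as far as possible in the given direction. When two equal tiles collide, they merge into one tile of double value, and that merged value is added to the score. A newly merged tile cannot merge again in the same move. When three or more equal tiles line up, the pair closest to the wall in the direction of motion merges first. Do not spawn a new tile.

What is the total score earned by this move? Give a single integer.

Answer: 128

Derivation:
Slide up:
col 0: [64, 8, 2, 8] -> [64, 8, 2, 8]  score +0 (running 0)
col 1: [64, 64, 32, 0] -> [128, 32, 0, 0]  score +128 (running 128)
col 2: [4, 2, 32, 8] -> [4, 2, 32, 8]  score +0 (running 128)
col 3: [2, 32, 0, 0] -> [2, 32, 0, 0]  score +0 (running 128)
Board after move:
 64 128   4   2
  8  32   2  32
  2   0  32   0
  8   0   8   0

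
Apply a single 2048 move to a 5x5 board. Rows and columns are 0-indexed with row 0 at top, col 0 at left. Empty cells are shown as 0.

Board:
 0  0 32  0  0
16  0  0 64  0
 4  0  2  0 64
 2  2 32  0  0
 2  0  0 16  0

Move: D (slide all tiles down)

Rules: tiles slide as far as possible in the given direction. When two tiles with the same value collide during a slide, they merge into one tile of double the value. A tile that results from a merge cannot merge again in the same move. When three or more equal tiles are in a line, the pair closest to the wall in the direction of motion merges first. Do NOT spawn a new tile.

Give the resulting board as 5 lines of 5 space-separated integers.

Slide down:
col 0: [0, 16, 4, 2, 2] -> [0, 0, 16, 4, 4]
col 1: [0, 0, 0, 2, 0] -> [0, 0, 0, 0, 2]
col 2: [32, 0, 2, 32, 0] -> [0, 0, 32, 2, 32]
col 3: [0, 64, 0, 0, 16] -> [0, 0, 0, 64, 16]
col 4: [0, 0, 64, 0, 0] -> [0, 0, 0, 0, 64]

Answer:  0  0  0  0  0
 0  0  0  0  0
16  0 32  0  0
 4  0  2 64  0
 4  2 32 16 64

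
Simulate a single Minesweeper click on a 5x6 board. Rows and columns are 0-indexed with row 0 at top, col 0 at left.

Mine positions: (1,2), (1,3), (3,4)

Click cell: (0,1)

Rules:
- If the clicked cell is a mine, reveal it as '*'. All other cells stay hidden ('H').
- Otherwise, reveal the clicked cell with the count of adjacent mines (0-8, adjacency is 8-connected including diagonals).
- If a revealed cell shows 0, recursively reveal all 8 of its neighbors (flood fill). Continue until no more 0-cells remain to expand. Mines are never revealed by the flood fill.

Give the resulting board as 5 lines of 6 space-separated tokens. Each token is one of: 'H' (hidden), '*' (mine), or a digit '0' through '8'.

H 1 H H H H
H H H H H H
H H H H H H
H H H H H H
H H H H H H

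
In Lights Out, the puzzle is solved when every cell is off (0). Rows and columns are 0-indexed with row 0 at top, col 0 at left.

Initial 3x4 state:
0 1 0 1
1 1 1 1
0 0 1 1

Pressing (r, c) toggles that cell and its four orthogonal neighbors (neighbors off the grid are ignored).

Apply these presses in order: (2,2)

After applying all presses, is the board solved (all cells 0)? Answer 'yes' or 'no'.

After press 1 at (2,2):
0 1 0 1
1 1 0 1
0 1 0 0

Lights still on: 6

Answer: no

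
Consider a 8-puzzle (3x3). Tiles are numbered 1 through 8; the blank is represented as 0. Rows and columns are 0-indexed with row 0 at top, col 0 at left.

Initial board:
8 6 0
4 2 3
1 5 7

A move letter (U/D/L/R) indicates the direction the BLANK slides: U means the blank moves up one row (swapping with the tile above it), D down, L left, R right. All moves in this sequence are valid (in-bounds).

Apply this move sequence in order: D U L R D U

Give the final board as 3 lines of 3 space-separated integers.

Answer: 8 6 0
4 2 3
1 5 7

Derivation:
After move 1 (D):
8 6 3
4 2 0
1 5 7

After move 2 (U):
8 6 0
4 2 3
1 5 7

After move 3 (L):
8 0 6
4 2 3
1 5 7

After move 4 (R):
8 6 0
4 2 3
1 5 7

After move 5 (D):
8 6 3
4 2 0
1 5 7

After move 6 (U):
8 6 0
4 2 3
1 5 7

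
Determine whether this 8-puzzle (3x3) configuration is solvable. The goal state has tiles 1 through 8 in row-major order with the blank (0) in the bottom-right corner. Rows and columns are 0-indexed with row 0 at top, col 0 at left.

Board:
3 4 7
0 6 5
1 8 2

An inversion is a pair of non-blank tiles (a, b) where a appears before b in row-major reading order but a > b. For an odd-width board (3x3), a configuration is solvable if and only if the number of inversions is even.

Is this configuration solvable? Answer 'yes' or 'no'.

Answer: yes

Derivation:
Inversions (pairs i<j in row-major order where tile[i] > tile[j] > 0): 14
14 is even, so the puzzle is solvable.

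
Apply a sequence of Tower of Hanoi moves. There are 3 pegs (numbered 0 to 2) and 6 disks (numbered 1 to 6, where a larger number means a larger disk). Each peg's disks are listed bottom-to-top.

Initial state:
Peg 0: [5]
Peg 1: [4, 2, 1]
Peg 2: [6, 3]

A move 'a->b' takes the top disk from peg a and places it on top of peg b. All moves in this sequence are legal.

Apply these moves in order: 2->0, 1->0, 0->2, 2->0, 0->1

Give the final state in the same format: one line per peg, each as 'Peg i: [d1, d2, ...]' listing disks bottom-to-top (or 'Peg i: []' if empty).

Answer: Peg 0: [5, 3]
Peg 1: [4, 2, 1]
Peg 2: [6]

Derivation:
After move 1 (2->0):
Peg 0: [5, 3]
Peg 1: [4, 2, 1]
Peg 2: [6]

After move 2 (1->0):
Peg 0: [5, 3, 1]
Peg 1: [4, 2]
Peg 2: [6]

After move 3 (0->2):
Peg 0: [5, 3]
Peg 1: [4, 2]
Peg 2: [6, 1]

After move 4 (2->0):
Peg 0: [5, 3, 1]
Peg 1: [4, 2]
Peg 2: [6]

After move 5 (0->1):
Peg 0: [5, 3]
Peg 1: [4, 2, 1]
Peg 2: [6]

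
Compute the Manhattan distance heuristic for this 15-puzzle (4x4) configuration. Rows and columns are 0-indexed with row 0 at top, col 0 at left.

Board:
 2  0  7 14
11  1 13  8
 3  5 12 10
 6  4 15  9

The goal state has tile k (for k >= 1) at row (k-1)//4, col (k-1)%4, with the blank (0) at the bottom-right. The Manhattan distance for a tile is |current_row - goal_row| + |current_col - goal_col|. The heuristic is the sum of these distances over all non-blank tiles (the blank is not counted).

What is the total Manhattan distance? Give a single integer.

Answer: 37

Derivation:
Tile 2: (0,0)->(0,1) = 1
Tile 7: (0,2)->(1,2) = 1
Tile 14: (0,3)->(3,1) = 5
Tile 11: (1,0)->(2,2) = 3
Tile 1: (1,1)->(0,0) = 2
Tile 13: (1,2)->(3,0) = 4
Tile 8: (1,3)->(1,3) = 0
Tile 3: (2,0)->(0,2) = 4
Tile 5: (2,1)->(1,0) = 2
Tile 12: (2,2)->(2,3) = 1
Tile 10: (2,3)->(2,1) = 2
Tile 6: (3,0)->(1,1) = 3
Tile 4: (3,1)->(0,3) = 5
Tile 15: (3,2)->(3,2) = 0
Tile 9: (3,3)->(2,0) = 4
Sum: 1 + 1 + 5 + 3 + 2 + 4 + 0 + 4 + 2 + 1 + 2 + 3 + 5 + 0 + 4 = 37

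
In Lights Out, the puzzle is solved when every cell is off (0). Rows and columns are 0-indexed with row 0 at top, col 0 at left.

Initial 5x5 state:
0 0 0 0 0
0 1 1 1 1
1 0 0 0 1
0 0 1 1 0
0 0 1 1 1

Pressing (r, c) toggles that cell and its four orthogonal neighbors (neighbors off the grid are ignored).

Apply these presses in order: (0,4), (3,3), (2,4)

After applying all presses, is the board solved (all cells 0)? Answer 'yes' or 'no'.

After press 1 at (0,4):
0 0 0 1 1
0 1 1 1 0
1 0 0 0 1
0 0 1 1 0
0 0 1 1 1

After press 2 at (3,3):
0 0 0 1 1
0 1 1 1 0
1 0 0 1 1
0 0 0 0 1
0 0 1 0 1

After press 3 at (2,4):
0 0 0 1 1
0 1 1 1 1
1 0 0 0 0
0 0 0 0 0
0 0 1 0 1

Lights still on: 9

Answer: no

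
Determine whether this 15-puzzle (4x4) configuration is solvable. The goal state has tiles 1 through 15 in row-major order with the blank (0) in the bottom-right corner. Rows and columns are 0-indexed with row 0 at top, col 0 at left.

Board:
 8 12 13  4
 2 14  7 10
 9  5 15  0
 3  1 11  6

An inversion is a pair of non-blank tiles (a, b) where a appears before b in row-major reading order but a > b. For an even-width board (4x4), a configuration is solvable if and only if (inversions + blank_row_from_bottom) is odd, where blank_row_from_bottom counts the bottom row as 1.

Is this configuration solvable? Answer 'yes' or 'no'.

Inversions: 60
Blank is in row 2 (0-indexed from top), which is row 2 counting from the bottom (bottom = 1).
60 + 2 = 62, which is even, so the puzzle is not solvable.

Answer: no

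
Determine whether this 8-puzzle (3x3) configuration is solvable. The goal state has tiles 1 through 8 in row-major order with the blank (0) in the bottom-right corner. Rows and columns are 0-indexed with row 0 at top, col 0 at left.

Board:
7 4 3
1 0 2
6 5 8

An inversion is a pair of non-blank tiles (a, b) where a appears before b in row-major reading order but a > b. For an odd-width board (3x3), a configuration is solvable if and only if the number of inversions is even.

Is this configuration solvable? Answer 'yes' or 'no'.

Inversions (pairs i<j in row-major order where tile[i] > tile[j] > 0): 12
12 is even, so the puzzle is solvable.

Answer: yes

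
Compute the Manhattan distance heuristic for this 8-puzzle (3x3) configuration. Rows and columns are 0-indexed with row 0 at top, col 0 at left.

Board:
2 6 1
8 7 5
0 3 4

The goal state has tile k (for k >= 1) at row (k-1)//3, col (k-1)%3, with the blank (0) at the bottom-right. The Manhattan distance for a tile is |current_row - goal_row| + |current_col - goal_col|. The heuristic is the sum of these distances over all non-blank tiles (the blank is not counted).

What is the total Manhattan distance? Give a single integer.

Tile 2: at (0,0), goal (0,1), distance |0-0|+|0-1| = 1
Tile 6: at (0,1), goal (1,2), distance |0-1|+|1-2| = 2
Tile 1: at (0,2), goal (0,0), distance |0-0|+|2-0| = 2
Tile 8: at (1,0), goal (2,1), distance |1-2|+|0-1| = 2
Tile 7: at (1,1), goal (2,0), distance |1-2|+|1-0| = 2
Tile 5: at (1,2), goal (1,1), distance |1-1|+|2-1| = 1
Tile 3: at (2,1), goal (0,2), distance |2-0|+|1-2| = 3
Tile 4: at (2,2), goal (1,0), distance |2-1|+|2-0| = 3
Sum: 1 + 2 + 2 + 2 + 2 + 1 + 3 + 3 = 16

Answer: 16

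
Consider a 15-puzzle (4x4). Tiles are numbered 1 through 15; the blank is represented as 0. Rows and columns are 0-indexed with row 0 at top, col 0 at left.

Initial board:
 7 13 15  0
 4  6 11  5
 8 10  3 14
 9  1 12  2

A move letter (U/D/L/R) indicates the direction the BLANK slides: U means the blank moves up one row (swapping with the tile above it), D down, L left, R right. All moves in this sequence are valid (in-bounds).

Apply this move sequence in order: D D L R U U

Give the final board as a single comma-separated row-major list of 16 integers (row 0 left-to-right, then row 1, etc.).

After move 1 (D):
 7 13 15  5
 4  6 11  0
 8 10  3 14
 9  1 12  2

After move 2 (D):
 7 13 15  5
 4  6 11 14
 8 10  3  0
 9  1 12  2

After move 3 (L):
 7 13 15  5
 4  6 11 14
 8 10  0  3
 9  1 12  2

After move 4 (R):
 7 13 15  5
 4  6 11 14
 8 10  3  0
 9  1 12  2

After move 5 (U):
 7 13 15  5
 4  6 11  0
 8 10  3 14
 9  1 12  2

After move 6 (U):
 7 13 15  0
 4  6 11  5
 8 10  3 14
 9  1 12  2

Answer: 7, 13, 15, 0, 4, 6, 11, 5, 8, 10, 3, 14, 9, 1, 12, 2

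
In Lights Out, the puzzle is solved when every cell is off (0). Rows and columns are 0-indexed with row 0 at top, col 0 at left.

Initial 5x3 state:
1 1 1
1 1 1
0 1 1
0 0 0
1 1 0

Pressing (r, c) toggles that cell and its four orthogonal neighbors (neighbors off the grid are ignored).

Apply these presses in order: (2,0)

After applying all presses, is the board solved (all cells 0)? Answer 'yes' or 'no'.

After press 1 at (2,0):
1 1 1
0 1 1
1 0 1
1 0 0
1 1 0

Lights still on: 10

Answer: no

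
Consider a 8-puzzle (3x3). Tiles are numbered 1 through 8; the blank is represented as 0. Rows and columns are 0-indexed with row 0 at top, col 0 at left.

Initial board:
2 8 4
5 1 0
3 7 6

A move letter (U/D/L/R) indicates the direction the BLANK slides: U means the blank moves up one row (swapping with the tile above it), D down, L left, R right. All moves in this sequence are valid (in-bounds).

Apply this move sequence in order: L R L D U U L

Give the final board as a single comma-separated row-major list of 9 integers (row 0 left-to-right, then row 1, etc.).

After move 1 (L):
2 8 4
5 0 1
3 7 6

After move 2 (R):
2 8 4
5 1 0
3 7 6

After move 3 (L):
2 8 4
5 0 1
3 7 6

After move 4 (D):
2 8 4
5 7 1
3 0 6

After move 5 (U):
2 8 4
5 0 1
3 7 6

After move 6 (U):
2 0 4
5 8 1
3 7 6

After move 7 (L):
0 2 4
5 8 1
3 7 6

Answer: 0, 2, 4, 5, 8, 1, 3, 7, 6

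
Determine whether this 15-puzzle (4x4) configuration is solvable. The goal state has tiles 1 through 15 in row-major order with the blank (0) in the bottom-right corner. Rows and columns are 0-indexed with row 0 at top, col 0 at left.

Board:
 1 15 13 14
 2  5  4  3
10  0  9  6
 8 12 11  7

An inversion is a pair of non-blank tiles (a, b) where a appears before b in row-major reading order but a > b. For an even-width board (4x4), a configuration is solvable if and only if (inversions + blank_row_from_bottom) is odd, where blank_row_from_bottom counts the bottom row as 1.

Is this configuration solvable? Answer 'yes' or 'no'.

Inversions: 49
Blank is in row 2 (0-indexed from top), which is row 2 counting from the bottom (bottom = 1).
49 + 2 = 51, which is odd, so the puzzle is solvable.

Answer: yes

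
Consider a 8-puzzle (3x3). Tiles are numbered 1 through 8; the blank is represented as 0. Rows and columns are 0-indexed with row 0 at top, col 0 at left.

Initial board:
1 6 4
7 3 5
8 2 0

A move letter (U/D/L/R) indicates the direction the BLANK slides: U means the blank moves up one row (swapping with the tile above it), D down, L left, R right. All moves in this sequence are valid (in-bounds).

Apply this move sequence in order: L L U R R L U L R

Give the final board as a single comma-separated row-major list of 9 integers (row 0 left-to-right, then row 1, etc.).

After move 1 (L):
1 6 4
7 3 5
8 0 2

After move 2 (L):
1 6 4
7 3 5
0 8 2

After move 3 (U):
1 6 4
0 3 5
7 8 2

After move 4 (R):
1 6 4
3 0 5
7 8 2

After move 5 (R):
1 6 4
3 5 0
7 8 2

After move 6 (L):
1 6 4
3 0 5
7 8 2

After move 7 (U):
1 0 4
3 6 5
7 8 2

After move 8 (L):
0 1 4
3 6 5
7 8 2

After move 9 (R):
1 0 4
3 6 5
7 8 2

Answer: 1, 0, 4, 3, 6, 5, 7, 8, 2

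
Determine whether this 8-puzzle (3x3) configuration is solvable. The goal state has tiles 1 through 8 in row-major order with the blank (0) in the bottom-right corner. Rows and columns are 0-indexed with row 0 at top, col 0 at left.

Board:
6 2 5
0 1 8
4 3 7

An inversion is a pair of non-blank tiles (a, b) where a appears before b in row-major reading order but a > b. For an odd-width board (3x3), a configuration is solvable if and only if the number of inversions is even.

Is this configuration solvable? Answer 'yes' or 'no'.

Inversions (pairs i<j in row-major order where tile[i] > tile[j] > 0): 13
13 is odd, so the puzzle is not solvable.

Answer: no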